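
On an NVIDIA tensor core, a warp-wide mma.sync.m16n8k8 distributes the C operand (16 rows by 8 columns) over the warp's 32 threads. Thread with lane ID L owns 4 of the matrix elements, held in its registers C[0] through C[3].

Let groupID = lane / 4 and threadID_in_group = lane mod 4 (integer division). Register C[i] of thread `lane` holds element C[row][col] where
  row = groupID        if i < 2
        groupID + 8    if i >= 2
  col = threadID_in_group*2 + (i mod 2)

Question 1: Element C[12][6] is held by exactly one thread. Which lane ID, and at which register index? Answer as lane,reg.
r=12→G=4,rhi=1  c=6→T=3,p=0
L=4*4+3=19  i=1*2+0=2

19,2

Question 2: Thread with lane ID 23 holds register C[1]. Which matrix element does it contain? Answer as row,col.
5,7

23: gr=5,th=3
[1] (5+0,3*2+1) = (5,7)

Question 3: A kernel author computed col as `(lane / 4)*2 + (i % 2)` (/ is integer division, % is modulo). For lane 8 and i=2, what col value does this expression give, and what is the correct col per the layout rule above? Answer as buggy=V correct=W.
buggy=4 correct=0

`(lane / 4)*2 + (i % 2)`[8,2]->4
lane 8->8/4=2, 8 mod 4=0
i=2  r:2+8->10  c:2·0+0->0
col: 4 vs 0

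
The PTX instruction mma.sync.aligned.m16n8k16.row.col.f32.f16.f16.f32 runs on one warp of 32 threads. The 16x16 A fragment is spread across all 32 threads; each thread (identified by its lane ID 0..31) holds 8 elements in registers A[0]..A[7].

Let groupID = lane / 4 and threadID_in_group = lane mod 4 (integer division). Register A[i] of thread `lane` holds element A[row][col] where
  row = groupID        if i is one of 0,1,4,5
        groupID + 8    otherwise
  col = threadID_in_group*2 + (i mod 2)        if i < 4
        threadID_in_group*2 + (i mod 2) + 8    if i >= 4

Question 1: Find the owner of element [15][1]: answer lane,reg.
r: 15->gid=7,r8=1  c: 1->c8=0,tid=0,i&1=1
L=7*4+0=28  i=0*4+1*2+1=3

28,3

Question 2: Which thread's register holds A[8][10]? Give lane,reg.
1,6

r:8=>grp=0,rB=1  c:10=>cB=1,tig=1,lo=0
L=0*4+1=1  i=1*4+1*2+0=6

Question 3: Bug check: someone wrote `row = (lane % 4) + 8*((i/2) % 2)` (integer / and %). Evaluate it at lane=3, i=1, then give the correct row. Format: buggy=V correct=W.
buggy=3 correct=0

`(lane % 4) + 8*((i/2) % 2)`[3,1]⇒3
lane 3⇒3/4=0, 3 mod 4=3
i=1  r:0+0⇒0  c:2·3+1+0⇒7
row: 3 vs 0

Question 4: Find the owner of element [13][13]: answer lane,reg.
22,7

r=13->g=5,rb=1  c=13->cb=1,t=2,b0=1
L=5*4+2=22  i=1*4+1*2+1=7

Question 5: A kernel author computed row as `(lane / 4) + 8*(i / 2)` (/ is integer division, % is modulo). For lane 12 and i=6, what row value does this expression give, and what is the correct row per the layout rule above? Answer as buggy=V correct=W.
buggy=27 correct=11

`(lane / 4) + 8*(i / 2)`[12,6]→27
lane 12: G=3 (12/4), T=0 (12%4)
i=6: r=3+8=11, c=0*2+0+8=8
row: 27 vs 11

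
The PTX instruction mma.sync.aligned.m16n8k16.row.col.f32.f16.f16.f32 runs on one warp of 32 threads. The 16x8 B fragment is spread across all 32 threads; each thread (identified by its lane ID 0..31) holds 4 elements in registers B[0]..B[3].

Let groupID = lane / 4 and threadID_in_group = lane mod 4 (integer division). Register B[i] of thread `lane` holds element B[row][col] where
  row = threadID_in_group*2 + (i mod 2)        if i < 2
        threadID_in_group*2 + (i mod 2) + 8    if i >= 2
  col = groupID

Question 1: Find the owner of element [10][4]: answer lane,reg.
c: 4->gid=4  r: 10->r8=1,tid=1,i&1=0
L=4*4+1=17  i=1*2+0=2

17,2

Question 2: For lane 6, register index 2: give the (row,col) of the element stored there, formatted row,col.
12,1

lane 6: G=1 (6/4), T=2 (6%4)
i=2: r=2*2+0+8=12, c=G=1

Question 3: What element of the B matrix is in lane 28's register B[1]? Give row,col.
1,7

lane 28: gr=7 (28/4), th=0 (28%4)
i=1: r=0*2+1+0=1, c=gr=7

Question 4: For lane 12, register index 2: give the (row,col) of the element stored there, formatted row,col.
12: gid=3,tid=0
[2] (0*2+0+8,3) = (8,3)

8,3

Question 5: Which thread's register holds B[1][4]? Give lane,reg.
c=4->g=4  r=1->rb=0,t=0,b0=1
L=4*4+0=16  i=0*2+1=1

16,1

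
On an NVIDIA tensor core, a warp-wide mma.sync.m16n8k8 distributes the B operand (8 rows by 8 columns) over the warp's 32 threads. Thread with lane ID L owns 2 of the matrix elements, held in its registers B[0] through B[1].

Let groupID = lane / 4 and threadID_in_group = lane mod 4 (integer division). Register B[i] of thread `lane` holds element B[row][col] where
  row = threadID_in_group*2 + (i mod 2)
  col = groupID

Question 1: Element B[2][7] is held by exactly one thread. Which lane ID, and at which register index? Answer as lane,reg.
c:7=>grp=7  r:2=>tig=1,lo=0
L=7*4+1=29  i=0=0

29,0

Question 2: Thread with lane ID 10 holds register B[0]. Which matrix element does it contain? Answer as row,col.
lane 10: g=2 (10/4), t=2 (10%4)
i=0: r=2*2+0=4, c=g=2

4,2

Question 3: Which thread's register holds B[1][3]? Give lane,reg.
c: 3->gid=3  r: 1->tid=0,i&1=1
L=3*4+0=12  i=1=1

12,1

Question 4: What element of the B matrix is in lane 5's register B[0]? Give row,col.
lane 5->5/4=1, 5 mod 4=1
i=0  r:2·1+0->2  c:1

2,1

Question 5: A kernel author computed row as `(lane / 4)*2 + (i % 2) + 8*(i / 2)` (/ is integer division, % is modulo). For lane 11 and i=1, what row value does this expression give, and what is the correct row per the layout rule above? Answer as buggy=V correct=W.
buggy=5 correct=7

`(lane / 4)*2 + (i % 2) + 8*(i / 2)`[11,1]=>5
lane 11: grp=2 (11/4), tig=3 (11%4)
i=1: r=3*2+1=7, c=grp=2
row: 5 vs 7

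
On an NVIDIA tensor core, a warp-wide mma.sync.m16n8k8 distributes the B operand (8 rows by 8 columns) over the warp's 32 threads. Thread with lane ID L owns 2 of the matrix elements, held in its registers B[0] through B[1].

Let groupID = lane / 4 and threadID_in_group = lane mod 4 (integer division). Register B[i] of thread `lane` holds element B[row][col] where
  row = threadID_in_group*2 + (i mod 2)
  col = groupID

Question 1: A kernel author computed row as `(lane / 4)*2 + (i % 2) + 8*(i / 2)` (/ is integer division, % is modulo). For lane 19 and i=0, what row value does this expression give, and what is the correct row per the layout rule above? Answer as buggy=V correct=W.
`(lane / 4)*2 + (i % 2) + 8*(i / 2)`[19,0]->8
L=19->g=19>>2=4, t=19&3=3
[0]->row 3·2+0=6  col g=4
row: 8 vs 6

buggy=8 correct=6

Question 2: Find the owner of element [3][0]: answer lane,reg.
c=0->g=0  r=3->t=1,b0=1
L=0*4+1=1  i=1=1

1,1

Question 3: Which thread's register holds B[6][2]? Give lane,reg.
c: 2->gid=2  r: 6->tid=3,i&1=0
L=2*4+3=11  i=0=0

11,0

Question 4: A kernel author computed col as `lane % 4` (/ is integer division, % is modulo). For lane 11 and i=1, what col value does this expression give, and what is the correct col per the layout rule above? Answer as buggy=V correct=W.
buggy=3 correct=2

`lane % 4`[11,1]→3
L=11→G=11>>2=2, T=11&3=3
[1]→row 3·2+1=7  col G=2
col: 3 vs 2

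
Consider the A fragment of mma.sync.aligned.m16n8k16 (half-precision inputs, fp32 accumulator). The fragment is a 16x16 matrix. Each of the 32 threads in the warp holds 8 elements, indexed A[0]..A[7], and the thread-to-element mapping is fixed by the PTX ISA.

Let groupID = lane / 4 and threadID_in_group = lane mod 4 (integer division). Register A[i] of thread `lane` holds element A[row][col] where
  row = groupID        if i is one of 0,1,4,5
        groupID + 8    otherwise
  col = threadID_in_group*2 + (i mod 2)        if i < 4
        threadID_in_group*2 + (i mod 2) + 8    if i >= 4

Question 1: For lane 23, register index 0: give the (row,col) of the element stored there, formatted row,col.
5,6

lane 23: gid=5 (23/4), tid=3 (23%4)
i=0: r=5+0=5, c=3*2+0+0=6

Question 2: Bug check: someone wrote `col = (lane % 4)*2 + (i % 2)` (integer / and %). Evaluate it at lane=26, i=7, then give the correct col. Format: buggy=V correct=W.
`(lane % 4)*2 + (i % 2)`[26,7]=>5
26: grp=6,tig=2
[7] (6+8,2*2+1+8) = (14,13)
col: 5 vs 13

buggy=5 correct=13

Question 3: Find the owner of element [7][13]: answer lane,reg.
r=7->g=7,rb=0  c=13->cb=1,t=2,b0=1
L=7*4+2=30  i=1*4+0*2+1=5

30,5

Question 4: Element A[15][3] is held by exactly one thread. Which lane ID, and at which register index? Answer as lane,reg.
29,3

r: 15->gid=7,r8=1  c: 3->c8=0,tid=1,i&1=1
L=7*4+1=29  i=0*4+1*2+1=3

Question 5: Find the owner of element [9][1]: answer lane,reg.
r=9->g=1,rb=1  c=1->cb=0,t=0,b0=1
L=1*4+0=4  i=0*4+1*2+1=3

4,3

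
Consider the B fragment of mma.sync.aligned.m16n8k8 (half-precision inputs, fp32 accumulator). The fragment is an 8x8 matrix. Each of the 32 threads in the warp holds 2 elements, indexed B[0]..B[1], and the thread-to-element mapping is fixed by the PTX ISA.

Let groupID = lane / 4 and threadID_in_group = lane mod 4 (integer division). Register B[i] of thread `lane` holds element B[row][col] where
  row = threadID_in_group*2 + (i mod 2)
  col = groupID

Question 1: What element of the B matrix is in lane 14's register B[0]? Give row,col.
4,3

lane 14->14/4=3, 14 mod 4=2
i=0  r:2·2+0->4  c:3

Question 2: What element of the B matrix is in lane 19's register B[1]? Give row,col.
19: grp=4,tig=3
[1] (3*2+1,4) = (7,4)

7,4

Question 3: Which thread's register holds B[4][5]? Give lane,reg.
c=5→G=5  r=4→T=2,p=0
L=5*4+2=22  i=0=0

22,0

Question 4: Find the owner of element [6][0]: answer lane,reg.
c: 0->gid=0  r: 6->tid=3,i&1=0
L=0*4+3=3  i=0=0

3,0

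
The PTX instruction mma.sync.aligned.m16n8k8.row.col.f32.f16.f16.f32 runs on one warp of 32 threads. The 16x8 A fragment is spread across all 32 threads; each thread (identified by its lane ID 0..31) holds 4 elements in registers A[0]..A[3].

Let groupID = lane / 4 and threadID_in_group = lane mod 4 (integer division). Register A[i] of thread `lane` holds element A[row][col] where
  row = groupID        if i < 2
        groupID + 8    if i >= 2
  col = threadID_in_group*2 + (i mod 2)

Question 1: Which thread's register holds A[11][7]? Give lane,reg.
15,3

r=11->g=3,rb=1  c=7->t=3,b0=1
L=3*4+3=15  i=1*2+1=3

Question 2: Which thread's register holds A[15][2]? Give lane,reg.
r=15⇒gr=7,Rb=1  c=2⇒th=1,odd=0
L=7*4+1=29  i=1*2+0=2

29,2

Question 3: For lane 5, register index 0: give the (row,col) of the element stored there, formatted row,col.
1,2

lane 5: gid=1 (5/4), tid=1 (5%4)
i=0: r=1+0=1, c=1*2+0=2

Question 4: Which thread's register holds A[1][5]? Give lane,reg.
6,1

r:1=>grp=1,rB=0  c:5=>tig=2,lo=1
L=1*4+2=6  i=0*2+1=1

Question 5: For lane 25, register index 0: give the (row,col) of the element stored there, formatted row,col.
lane 25->25/4=6, 25 mod 4=1
i=0  r:6+0->6  c:2·1+0->2

6,2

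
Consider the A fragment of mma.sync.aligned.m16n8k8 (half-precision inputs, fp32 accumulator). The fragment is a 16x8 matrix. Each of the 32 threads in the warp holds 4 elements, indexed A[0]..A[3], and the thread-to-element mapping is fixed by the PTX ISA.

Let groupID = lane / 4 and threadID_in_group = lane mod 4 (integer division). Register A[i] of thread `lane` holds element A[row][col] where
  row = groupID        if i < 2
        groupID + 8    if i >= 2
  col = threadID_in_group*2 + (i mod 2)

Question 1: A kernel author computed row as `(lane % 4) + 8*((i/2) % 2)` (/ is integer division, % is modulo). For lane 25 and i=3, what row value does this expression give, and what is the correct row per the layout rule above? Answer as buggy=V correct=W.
buggy=9 correct=14

`(lane % 4) + 8*((i/2) % 2)`[25,3]->9
L=25->g=25>>2=6, t=25&3=1
[3]->row 6+8=14  col 1·2+1=3
row: 9 vs 14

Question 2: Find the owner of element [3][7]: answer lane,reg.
r=3⇒gr=3,Rb=0  c=7⇒th=3,odd=1
L=3*4+3=15  i=0*2+1=1

15,1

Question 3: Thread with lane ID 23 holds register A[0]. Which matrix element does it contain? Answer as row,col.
L=23=>grp=23>>2=5, tig=23&3=3
[0]=>row 5+0=5  col 3·2+0=6

5,6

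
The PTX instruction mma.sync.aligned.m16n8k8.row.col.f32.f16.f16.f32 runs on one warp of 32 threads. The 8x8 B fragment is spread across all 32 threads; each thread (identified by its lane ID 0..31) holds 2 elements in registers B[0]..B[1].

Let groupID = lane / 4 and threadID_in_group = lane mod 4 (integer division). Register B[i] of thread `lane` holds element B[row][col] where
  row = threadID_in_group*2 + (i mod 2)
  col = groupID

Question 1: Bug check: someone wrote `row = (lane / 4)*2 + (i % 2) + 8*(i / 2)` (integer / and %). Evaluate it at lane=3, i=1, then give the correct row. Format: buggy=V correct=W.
`(lane / 4)*2 + (i % 2) + 8*(i / 2)`[3,1]→1
3: G=0,T=3
[1] (3*2+1,0) = (7,0)
row: 1 vs 7

buggy=1 correct=7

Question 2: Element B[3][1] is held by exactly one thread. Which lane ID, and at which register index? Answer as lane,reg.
c=1->g=1  r=3->t=1,b0=1
L=1*4+1=5  i=1=1

5,1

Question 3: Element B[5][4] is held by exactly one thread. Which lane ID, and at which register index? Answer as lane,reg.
18,1

c=4→G=4  r=5→T=2,p=1
L=4*4+2=18  i=1=1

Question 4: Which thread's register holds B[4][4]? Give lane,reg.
c=4⇒gr=4  r=4⇒th=2,odd=0
L=4*4+2=18  i=0=0

18,0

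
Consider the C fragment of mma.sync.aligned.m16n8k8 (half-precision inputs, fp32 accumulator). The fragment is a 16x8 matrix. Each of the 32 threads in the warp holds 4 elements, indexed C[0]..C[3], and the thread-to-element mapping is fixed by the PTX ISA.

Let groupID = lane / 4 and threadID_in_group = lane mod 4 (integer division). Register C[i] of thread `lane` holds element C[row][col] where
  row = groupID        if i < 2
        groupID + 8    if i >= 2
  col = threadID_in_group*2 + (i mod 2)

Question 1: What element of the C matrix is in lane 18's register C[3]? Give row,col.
12,5

lane 18: G=4 (18/4), T=2 (18%4)
i=3: r=4+8=12, c=2*2+1=5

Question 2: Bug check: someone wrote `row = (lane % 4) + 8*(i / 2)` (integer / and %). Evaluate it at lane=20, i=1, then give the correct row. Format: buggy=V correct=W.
buggy=0 correct=5

`(lane % 4) + 8*(i / 2)`[20,1]→0
20: G=5,T=0
[1] (5+0,0*2+1) = (5,1)
row: 0 vs 5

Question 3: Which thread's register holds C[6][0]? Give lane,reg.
24,0

r: 6->gid=6,r8=0  c: 0->tid=0,i&1=0
L=6*4+0=24  i=0*2+0=0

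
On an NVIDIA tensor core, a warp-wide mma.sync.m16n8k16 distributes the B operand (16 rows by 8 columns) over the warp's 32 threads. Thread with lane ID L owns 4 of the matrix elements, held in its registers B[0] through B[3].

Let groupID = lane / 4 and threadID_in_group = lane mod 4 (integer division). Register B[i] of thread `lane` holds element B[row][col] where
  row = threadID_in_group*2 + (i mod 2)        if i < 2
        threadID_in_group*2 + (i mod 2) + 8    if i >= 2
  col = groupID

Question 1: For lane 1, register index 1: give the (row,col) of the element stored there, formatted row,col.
3,0

1: g=0,t=1
[1] (1*2+1+0,0) = (3,0)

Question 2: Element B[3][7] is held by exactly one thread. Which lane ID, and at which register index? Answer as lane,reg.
c=7→G=7  r=3→rhi=0,T=1,p=1
L=7*4+1=29  i=0*2+1=1

29,1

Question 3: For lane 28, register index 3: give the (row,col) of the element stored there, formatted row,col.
lane 28->28/4=7, 28 mod 4=0
i=3  r:2·0+1+8->9  c:7

9,7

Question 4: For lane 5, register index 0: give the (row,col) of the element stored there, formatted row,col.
2,1

lane 5: gid=1 (5/4), tid=1 (5%4)
i=0: r=1*2+0+0=2, c=gid=1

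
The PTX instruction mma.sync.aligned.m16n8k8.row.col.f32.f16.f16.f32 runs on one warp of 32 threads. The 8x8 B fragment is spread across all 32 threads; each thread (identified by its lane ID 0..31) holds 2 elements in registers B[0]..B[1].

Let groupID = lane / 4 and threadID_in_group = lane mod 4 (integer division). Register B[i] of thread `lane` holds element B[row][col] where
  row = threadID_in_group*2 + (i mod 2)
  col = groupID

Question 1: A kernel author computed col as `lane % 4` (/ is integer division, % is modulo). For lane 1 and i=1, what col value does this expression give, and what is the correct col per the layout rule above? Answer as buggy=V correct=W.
`lane % 4`[1,1]=>1
1: grp=0,tig=1
[1] (1*2+1,0) = (3,0)
col: 1 vs 0

buggy=1 correct=0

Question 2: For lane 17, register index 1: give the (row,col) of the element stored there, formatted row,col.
lane 17->17/4=4, 17 mod 4=1
i=1  r:2·1+1->3  c:4

3,4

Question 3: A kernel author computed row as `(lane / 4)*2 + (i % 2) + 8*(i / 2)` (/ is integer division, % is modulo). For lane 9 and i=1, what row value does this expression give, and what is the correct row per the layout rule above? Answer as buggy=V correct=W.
`(lane / 4)*2 + (i % 2) + 8*(i / 2)`[9,1]⇒5
L=9⇒gr=9>>2=2, th=9&3=1
[1]⇒row 1·2+1=3  col gr=2
row: 5 vs 3

buggy=5 correct=3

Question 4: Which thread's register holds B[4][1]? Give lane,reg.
c: 1->gid=1  r: 4->tid=2,i&1=0
L=1*4+2=6  i=0=0

6,0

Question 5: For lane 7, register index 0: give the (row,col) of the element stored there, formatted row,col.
L=7→G=7>>2=1, T=7&3=3
[0]→row 3·2+0=6  col G=1

6,1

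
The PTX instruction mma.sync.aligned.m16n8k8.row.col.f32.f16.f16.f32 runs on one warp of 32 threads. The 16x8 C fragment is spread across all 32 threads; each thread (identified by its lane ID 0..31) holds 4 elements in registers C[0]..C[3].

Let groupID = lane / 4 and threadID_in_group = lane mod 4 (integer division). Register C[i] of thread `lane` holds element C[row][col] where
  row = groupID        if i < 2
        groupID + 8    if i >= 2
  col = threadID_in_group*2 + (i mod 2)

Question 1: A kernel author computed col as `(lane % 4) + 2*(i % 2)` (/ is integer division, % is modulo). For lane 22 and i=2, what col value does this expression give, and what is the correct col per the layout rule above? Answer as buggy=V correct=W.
buggy=2 correct=4

`(lane % 4) + 2*(i % 2)`[22,2]⇒2
L=22⇒gr=22>>2=5, th=22&3=2
[2]⇒row 5+8=13  col 2·2+0=4
col: 2 vs 4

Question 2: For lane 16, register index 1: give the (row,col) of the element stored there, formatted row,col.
lane 16->16/4=4, 16 mod 4=0
i=1  r:4+0->4  c:2·0+1->1

4,1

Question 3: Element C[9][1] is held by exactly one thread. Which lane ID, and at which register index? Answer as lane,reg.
r:9=>grp=1,rB=1  c:1=>tig=0,lo=1
L=1*4+0=4  i=1*2+1=3

4,3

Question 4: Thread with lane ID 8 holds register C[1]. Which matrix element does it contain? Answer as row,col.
lane 8: grp=2 (8/4), tig=0 (8%4)
i=1: r=2+0=2, c=0*2+1=1

2,1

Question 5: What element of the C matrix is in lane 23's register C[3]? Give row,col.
23: g=5,t=3
[3] (5+8,3*2+1) = (13,7)

13,7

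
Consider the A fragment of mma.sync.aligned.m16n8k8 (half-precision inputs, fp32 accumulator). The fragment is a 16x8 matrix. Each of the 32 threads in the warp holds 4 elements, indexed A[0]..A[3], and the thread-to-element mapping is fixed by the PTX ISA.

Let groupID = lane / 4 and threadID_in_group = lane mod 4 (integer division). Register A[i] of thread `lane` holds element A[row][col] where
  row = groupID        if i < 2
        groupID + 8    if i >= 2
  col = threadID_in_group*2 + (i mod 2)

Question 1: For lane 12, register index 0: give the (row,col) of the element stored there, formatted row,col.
12: g=3,t=0
[0] (3+0,0*2+0) = (3,0)

3,0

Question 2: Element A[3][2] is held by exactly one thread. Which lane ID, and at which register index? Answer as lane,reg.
r=3→G=3,rhi=0  c=2→T=1,p=0
L=3*4+1=13  i=0*2+0=0

13,0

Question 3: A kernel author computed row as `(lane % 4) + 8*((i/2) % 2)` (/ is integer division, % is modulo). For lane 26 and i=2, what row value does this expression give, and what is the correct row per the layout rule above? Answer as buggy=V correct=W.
`(lane % 4) + 8*((i/2) % 2)`[26,2]->10
L=26->gid=26>>2=6, tid=26&3=2
[2]->row 6+8=14  col 2·2+0=4
row: 10 vs 14

buggy=10 correct=14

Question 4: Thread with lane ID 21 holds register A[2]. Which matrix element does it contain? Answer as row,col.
13,2

21: gr=5,th=1
[2] (5+8,1*2+0) = (13,2)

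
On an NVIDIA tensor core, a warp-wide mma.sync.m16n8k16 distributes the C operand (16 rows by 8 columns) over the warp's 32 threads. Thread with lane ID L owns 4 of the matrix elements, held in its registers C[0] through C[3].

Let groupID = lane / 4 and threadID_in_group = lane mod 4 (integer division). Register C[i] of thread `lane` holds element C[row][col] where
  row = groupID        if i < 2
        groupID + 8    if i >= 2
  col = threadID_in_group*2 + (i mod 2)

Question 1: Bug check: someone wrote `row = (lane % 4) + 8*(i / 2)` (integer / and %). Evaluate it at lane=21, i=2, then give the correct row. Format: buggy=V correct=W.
`(lane % 4) + 8*(i / 2)`[21,2]⇒9
L=21⇒gr=21>>2=5, th=21&3=1
[2]⇒row 5+8=13  col 1·2+0=2
row: 9 vs 13

buggy=9 correct=13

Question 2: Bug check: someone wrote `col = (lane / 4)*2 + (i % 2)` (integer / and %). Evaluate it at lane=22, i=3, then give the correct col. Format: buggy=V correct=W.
buggy=11 correct=5

`(lane / 4)*2 + (i % 2)`[22,3]=>11
22: grp=5,tig=2
[3] (5+8,2*2+1) = (13,5)
col: 11 vs 5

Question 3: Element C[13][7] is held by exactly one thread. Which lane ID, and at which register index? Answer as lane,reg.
23,3

r=13⇒gr=5,Rb=1  c=7⇒th=3,odd=1
L=5*4+3=23  i=1*2+1=3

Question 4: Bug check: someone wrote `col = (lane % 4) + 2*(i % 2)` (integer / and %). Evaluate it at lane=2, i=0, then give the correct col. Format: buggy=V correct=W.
buggy=2 correct=4

`(lane % 4) + 2*(i % 2)`[2,0]→2
L=2→G=2>>2=0, T=2&3=2
[0]→row 0+0=0  col 2·2+0=4
col: 2 vs 4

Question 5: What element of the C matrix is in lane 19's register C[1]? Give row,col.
L=19⇒gr=19>>2=4, th=19&3=3
[1]⇒row 4+0=4  col 3·2+1=7

4,7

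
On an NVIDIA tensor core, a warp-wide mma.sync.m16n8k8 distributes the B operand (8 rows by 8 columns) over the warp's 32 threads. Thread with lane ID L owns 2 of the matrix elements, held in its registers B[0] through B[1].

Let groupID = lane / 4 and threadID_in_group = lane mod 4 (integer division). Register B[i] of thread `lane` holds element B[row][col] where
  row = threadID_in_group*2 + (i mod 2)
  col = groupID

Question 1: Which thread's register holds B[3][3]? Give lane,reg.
c: 3->gid=3  r: 3->tid=1,i&1=1
L=3*4+1=13  i=1=1

13,1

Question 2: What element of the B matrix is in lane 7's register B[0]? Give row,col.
L=7⇒gr=7>>2=1, th=7&3=3
[0]⇒row 3·2+0=6  col gr=1

6,1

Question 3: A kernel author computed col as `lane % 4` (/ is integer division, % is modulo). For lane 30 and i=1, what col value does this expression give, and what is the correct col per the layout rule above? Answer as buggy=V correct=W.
buggy=2 correct=7

`lane % 4`[30,1]=>2
lane 30: grp=7 (30/4), tig=2 (30%4)
i=1: r=2*2+1=5, c=grp=7
col: 2 vs 7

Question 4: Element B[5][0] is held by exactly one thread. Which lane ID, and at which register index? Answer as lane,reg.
2,1

c=0->g=0  r=5->t=2,b0=1
L=0*4+2=2  i=1=1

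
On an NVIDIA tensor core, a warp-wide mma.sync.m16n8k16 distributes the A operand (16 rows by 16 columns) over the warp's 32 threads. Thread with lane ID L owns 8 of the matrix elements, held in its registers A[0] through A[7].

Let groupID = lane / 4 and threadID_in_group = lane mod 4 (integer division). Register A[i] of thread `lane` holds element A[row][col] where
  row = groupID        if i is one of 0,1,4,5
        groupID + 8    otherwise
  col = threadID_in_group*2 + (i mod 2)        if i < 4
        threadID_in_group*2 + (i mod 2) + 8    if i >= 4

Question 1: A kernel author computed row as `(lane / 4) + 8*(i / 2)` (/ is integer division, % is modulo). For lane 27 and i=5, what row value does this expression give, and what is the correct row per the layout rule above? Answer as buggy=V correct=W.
buggy=22 correct=6

`(lane / 4) + 8*(i / 2)`[27,5]→22
lane 27: G=6 (27/4), T=3 (27%4)
i=5: r=6+0=6, c=3*2+1+8=15
row: 22 vs 6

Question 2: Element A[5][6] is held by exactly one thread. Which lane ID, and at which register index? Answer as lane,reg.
23,0

r: 5->gid=5,r8=0  c: 6->c8=0,tid=3,i&1=0
L=5*4+3=23  i=0*4+0*2+0=0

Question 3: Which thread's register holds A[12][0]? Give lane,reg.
16,2

r: 12->gid=4,r8=1  c: 0->c8=0,tid=0,i&1=0
L=4*4+0=16  i=0*4+1*2+0=2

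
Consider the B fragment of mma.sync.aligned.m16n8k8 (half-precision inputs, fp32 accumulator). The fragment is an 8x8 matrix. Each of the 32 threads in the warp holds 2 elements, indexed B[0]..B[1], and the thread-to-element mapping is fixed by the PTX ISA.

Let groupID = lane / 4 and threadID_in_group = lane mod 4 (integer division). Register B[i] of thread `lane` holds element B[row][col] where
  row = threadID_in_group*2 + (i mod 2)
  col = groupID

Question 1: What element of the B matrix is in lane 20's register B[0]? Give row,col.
0,5

L=20=>grp=20>>2=5, tig=20&3=0
[0]=>row 0·2+0=0  col grp=5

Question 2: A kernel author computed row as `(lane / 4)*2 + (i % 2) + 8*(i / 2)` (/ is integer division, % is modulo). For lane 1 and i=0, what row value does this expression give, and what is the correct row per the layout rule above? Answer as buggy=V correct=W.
`(lane / 4)*2 + (i % 2) + 8*(i / 2)`[1,0]->0
lane 1: g=0 (1/4), t=1 (1%4)
i=0: r=1*2+0=2, c=g=0
row: 0 vs 2

buggy=0 correct=2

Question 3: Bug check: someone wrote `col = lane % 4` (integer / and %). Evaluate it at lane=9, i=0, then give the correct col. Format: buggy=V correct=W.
buggy=1 correct=2

`lane % 4`[9,0]→1
9: G=2,T=1
[0] (1*2+0,2) = (2,2)
col: 1 vs 2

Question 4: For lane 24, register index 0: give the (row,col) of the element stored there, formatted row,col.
L=24->g=24>>2=6, t=24&3=0
[0]->row 0·2+0=0  col g=6

0,6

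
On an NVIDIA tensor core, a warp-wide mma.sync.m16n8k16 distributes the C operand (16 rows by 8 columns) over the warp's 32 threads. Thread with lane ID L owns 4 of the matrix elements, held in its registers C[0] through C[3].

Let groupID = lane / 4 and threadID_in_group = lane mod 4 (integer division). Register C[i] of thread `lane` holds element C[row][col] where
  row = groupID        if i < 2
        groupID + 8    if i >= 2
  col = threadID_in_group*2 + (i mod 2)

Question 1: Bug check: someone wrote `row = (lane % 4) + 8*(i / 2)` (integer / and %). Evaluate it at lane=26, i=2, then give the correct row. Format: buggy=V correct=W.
buggy=10 correct=14

`(lane % 4) + 8*(i / 2)`[26,2]⇒10
L=26⇒gr=26>>2=6, th=26&3=2
[2]⇒row 6+8=14  col 2·2+0=4
row: 10 vs 14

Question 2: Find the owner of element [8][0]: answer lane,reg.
0,2

r:8=>grp=0,rB=1  c:0=>tig=0,lo=0
L=0*4+0=0  i=1*2+0=2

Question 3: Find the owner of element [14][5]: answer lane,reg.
r=14⇒gr=6,Rb=1  c=5⇒th=2,odd=1
L=6*4+2=26  i=1*2+1=3

26,3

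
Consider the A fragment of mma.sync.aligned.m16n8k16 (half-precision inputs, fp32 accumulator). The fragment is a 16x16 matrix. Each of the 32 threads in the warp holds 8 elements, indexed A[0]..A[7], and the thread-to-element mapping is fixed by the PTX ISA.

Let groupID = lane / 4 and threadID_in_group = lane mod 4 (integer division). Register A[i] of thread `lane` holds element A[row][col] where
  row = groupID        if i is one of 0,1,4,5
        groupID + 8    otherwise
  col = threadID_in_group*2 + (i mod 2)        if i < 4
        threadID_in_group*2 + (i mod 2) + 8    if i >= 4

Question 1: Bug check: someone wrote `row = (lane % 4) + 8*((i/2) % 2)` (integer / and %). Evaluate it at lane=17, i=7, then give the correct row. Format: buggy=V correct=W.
`(lane % 4) + 8*((i/2) % 2)`[17,7]=>9
lane 17: grp=4 (17/4), tig=1 (17%4)
i=7: r=4+8=12, c=1*2+1+8=11
row: 9 vs 12

buggy=9 correct=12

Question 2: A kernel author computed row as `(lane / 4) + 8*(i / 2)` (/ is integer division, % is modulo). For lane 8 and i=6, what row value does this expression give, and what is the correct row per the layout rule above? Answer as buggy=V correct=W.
`(lane / 4) + 8*(i / 2)`[8,6]->26
8: gid=2,tid=0
[6] (2+8,0*2+0+8) = (10,8)
row: 26 vs 10

buggy=26 correct=10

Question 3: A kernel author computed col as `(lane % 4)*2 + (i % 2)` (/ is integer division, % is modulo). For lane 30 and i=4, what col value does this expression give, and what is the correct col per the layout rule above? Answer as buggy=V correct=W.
buggy=4 correct=12

`(lane % 4)*2 + (i % 2)`[30,4]=>4
lane 30: grp=7 (30/4), tig=2 (30%4)
i=4: r=7+0=7, c=2*2+0+8=12
col: 4 vs 12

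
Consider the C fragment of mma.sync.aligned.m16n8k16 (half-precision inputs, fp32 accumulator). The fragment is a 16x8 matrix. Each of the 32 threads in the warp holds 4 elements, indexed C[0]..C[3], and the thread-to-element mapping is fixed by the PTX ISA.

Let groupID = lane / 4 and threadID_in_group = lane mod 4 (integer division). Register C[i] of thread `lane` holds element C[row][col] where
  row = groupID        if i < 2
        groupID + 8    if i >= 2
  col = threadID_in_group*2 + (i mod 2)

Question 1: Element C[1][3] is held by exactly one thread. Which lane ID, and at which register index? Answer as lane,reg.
5,1

r: 1->gid=1,r8=0  c: 3->tid=1,i&1=1
L=1*4+1=5  i=0*2+1=1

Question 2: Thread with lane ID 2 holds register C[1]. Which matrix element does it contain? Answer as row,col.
0,5

L=2=>grp=2>>2=0, tig=2&3=2
[1]=>row 0+0=0  col 2·2+1=5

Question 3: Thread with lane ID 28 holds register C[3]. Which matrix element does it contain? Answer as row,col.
15,1

lane 28->28/4=7, 28 mod 4=0
i=3  r:7+8->15  c:2·0+1->1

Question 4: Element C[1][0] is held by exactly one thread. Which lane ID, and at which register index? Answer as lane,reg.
4,0

r=1⇒gr=1,Rb=0  c=0⇒th=0,odd=0
L=1*4+0=4  i=0*2+0=0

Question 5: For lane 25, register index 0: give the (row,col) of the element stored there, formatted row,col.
6,2

lane 25->25/4=6, 25 mod 4=1
i=0  r:6+0->6  c:2·1+0->2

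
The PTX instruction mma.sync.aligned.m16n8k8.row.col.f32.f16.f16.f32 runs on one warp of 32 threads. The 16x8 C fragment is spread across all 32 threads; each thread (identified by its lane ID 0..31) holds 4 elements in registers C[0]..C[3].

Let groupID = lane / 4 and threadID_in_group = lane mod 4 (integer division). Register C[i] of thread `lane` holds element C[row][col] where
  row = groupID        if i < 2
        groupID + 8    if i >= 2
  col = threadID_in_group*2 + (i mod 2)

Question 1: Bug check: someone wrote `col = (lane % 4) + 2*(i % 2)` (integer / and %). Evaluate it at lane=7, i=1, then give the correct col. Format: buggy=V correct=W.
`(lane % 4) + 2*(i % 2)`[7,1]=>5
lane 7: grp=1 (7/4), tig=3 (7%4)
i=1: r=1+0=1, c=3*2+1=7
col: 5 vs 7

buggy=5 correct=7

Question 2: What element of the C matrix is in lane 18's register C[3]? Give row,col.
18: gr=4,th=2
[3] (4+8,2*2+1) = (12,5)

12,5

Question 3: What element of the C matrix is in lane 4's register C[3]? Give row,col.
lane 4: g=1 (4/4), t=0 (4%4)
i=3: r=1+8=9, c=0*2+1=1

9,1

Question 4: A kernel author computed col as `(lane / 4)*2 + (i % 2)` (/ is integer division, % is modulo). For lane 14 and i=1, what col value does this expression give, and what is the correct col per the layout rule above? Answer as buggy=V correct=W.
buggy=7 correct=5

`(lane / 4)*2 + (i % 2)`[14,1]⇒7
L=14⇒gr=14>>2=3, th=14&3=2
[1]⇒row 3+0=3  col 2·2+1=5
col: 7 vs 5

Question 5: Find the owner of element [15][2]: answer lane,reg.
r=15⇒gr=7,Rb=1  c=2⇒th=1,odd=0
L=7*4+1=29  i=1*2+0=2

29,2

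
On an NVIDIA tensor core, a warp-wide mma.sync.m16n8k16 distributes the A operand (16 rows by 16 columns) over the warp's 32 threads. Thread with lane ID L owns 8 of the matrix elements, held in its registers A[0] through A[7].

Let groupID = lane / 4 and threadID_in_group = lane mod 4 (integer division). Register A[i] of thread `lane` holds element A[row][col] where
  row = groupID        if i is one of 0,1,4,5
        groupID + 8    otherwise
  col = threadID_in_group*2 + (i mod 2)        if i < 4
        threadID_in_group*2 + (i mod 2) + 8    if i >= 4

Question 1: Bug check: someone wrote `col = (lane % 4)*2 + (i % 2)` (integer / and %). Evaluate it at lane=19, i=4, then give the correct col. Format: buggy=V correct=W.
buggy=6 correct=14

`(lane % 4)*2 + (i % 2)`[19,4]->6
19: g=4,t=3
[4] (4+0,3*2+0+8) = (4,14)
col: 6 vs 14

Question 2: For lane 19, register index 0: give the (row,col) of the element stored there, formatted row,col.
lane 19→19/4=4, 19 mod 4=3
i=0  r:4+0→4  c:2·3+0+0→6

4,6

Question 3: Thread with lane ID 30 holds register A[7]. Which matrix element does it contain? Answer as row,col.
15,13

lane 30->30/4=7, 30 mod 4=2
i=7  r:7+8->15  c:2·2+1+8->13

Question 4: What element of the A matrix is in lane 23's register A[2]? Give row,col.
lane 23⇒23/4=5, 23 mod 4=3
i=2  r:5+8⇒13  c:2·3+0+0⇒6

13,6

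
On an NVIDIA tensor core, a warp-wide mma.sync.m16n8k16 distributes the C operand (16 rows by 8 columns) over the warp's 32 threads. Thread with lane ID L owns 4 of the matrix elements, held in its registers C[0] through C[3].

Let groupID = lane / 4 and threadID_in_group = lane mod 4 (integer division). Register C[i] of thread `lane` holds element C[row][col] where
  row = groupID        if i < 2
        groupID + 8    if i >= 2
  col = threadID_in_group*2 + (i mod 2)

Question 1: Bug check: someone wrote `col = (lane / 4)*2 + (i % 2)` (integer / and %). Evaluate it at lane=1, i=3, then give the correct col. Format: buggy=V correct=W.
buggy=1 correct=3

`(lane / 4)*2 + (i % 2)`[1,3]->1
1: gid=0,tid=1
[3] (0+8,1*2+1) = (8,3)
col: 1 vs 3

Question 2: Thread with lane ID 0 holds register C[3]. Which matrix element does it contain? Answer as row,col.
8,1

0: G=0,T=0
[3] (0+8,0*2+1) = (8,1)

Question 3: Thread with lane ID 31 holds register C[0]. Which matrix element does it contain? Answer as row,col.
L=31->gid=31>>2=7, tid=31&3=3
[0]->row 7+0=7  col 3·2+0=6

7,6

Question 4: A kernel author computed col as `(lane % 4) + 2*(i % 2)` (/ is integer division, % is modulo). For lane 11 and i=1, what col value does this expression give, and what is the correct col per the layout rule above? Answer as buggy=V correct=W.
buggy=5 correct=7

`(lane % 4) + 2*(i % 2)`[11,1]=>5
11: grp=2,tig=3
[1] (2+0,3*2+1) = (2,7)
col: 5 vs 7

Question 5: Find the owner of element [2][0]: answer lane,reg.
8,0

r=2->g=2,rb=0  c=0->t=0,b0=0
L=2*4+0=8  i=0*2+0=0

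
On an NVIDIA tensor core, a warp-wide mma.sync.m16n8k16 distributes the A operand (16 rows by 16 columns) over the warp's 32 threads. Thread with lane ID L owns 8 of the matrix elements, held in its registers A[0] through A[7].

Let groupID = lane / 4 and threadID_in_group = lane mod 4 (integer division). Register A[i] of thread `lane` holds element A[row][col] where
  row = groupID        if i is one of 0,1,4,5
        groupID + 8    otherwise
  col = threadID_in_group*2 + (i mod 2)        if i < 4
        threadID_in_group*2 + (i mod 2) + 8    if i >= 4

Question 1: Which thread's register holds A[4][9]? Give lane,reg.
r:4=>grp=4,rB=0  c:9=>cB=1,tig=0,lo=1
L=4*4+0=16  i=1*4+0*2+1=5

16,5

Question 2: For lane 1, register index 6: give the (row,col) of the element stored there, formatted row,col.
8,10

lane 1→1/4=0, 1 mod 4=1
i=6  r:0+8→8  c:2·1+0+8→10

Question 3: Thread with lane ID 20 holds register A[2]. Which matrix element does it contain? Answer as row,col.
13,0

20: G=5,T=0
[2] (5+8,0*2+0+0) = (13,0)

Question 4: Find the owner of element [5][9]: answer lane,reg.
r: 5->gid=5,r8=0  c: 9->c8=1,tid=0,i&1=1
L=5*4+0=20  i=1*4+0*2+1=5

20,5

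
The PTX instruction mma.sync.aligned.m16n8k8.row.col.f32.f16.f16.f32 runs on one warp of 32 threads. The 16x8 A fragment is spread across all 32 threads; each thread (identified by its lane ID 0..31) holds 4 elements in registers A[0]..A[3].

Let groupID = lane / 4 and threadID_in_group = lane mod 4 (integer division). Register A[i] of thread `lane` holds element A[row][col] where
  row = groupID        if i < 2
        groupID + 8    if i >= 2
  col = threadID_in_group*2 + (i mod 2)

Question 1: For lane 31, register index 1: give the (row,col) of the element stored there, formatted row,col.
lane 31: gr=7 (31/4), th=3 (31%4)
i=1: r=7+0=7, c=3*2+1=7

7,7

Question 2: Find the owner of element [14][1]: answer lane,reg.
24,3

r=14→G=6,rhi=1  c=1→T=0,p=1
L=6*4+0=24  i=1*2+1=3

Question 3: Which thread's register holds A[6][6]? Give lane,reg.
27,0

r=6→G=6,rhi=0  c=6→T=3,p=0
L=6*4+3=27  i=0*2+0=0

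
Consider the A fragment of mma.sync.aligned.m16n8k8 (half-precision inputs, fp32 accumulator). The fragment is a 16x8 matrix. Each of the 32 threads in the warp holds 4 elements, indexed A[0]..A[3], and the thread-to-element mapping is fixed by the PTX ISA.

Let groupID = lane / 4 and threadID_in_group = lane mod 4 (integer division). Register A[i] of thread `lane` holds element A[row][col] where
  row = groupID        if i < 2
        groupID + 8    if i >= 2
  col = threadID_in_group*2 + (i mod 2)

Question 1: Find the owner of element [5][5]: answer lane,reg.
r: 5->gid=5,r8=0  c: 5->tid=2,i&1=1
L=5*4+2=22  i=0*2+1=1

22,1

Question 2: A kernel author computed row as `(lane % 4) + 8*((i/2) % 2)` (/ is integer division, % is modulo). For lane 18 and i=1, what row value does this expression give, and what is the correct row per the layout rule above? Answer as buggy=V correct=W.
buggy=2 correct=4

`(lane % 4) + 8*((i/2) % 2)`[18,1]->2
lane 18: g=4 (18/4), t=2 (18%4)
i=1: r=4+0=4, c=2*2+1=5
row: 2 vs 4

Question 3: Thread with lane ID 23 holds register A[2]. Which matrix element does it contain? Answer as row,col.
23: G=5,T=3
[2] (5+8,3*2+0) = (13,6)

13,6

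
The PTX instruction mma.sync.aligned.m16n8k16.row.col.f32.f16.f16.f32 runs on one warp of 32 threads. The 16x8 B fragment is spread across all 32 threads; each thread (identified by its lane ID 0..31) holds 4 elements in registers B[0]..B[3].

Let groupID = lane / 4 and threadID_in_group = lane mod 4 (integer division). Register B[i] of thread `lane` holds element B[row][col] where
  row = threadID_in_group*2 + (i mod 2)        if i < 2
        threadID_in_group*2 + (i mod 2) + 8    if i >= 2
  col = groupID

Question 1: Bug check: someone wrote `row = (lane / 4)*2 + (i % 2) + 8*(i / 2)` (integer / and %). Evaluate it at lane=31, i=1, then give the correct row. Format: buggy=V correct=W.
buggy=15 correct=7

`(lane / 4)*2 + (i % 2) + 8*(i / 2)`[31,1]⇒15
L=31⇒gr=31>>2=7, th=31&3=3
[1]⇒row 3·2+1+0=7  col gr=7
row: 15 vs 7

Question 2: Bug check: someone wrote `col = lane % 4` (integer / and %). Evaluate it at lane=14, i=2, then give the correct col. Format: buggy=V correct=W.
`lane % 4`[14,2]=>2
lane 14=>14/4=3, 14 mod 4=2
i=2  r:2·2+0+8=>12  c:3
col: 2 vs 3

buggy=2 correct=3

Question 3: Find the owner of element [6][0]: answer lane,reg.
c=0⇒gr=0  r=6⇒Rb=0,th=3,odd=0
L=0*4+3=3  i=0*2+0=0

3,0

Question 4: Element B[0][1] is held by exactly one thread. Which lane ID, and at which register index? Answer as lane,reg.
4,0

c:1=>grp=1  r:0=>rB=0,tig=0,lo=0
L=1*4+0=4  i=0*2+0=0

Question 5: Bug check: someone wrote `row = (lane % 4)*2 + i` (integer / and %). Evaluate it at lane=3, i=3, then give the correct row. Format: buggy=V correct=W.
`(lane % 4)*2 + i`[3,3]->9
lane 3->3/4=0, 3 mod 4=3
i=3  r:2·3+1+8->15  c:0
row: 9 vs 15

buggy=9 correct=15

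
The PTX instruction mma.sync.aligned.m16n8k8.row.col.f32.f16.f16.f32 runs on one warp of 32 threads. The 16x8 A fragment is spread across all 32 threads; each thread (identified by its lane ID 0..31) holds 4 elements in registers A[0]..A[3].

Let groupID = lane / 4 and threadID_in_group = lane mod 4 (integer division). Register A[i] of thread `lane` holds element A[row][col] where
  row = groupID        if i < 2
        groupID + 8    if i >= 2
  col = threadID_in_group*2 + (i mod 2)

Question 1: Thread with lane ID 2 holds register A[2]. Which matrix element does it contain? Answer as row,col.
8,4

lane 2=>2/4=0, 2 mod 4=2
i=2  r:0+8=>8  c:2·2+0=>4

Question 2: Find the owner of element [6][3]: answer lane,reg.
25,1

r=6⇒gr=6,Rb=0  c=3⇒th=1,odd=1
L=6*4+1=25  i=0*2+1=1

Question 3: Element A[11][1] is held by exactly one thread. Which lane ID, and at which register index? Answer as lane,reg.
r=11->g=3,rb=1  c=1->t=0,b0=1
L=3*4+0=12  i=1*2+1=3

12,3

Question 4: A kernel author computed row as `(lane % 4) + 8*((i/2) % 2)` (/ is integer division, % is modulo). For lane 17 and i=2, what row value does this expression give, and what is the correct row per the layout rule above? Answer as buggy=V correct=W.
buggy=9 correct=12

`(lane % 4) + 8*((i/2) % 2)`[17,2]->9
lane 17->17/4=4, 17 mod 4=1
i=2  r:4+8->12  c:2·1+0->2
row: 9 vs 12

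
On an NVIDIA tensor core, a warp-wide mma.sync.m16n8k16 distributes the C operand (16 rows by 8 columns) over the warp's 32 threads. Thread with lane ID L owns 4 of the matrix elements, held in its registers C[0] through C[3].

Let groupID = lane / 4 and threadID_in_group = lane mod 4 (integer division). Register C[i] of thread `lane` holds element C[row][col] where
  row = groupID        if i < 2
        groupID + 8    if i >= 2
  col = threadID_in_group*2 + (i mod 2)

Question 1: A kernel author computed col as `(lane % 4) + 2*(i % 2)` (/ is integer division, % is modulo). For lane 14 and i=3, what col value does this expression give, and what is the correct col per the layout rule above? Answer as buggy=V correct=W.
buggy=4 correct=5

`(lane % 4) + 2*(i % 2)`[14,3]->4
L=14->gid=14>>2=3, tid=14&3=2
[3]->row 3+8=11  col 2·2+1=5
col: 4 vs 5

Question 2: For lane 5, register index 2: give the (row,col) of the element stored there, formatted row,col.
5: grp=1,tig=1
[2] (1+8,1*2+0) = (9,2)

9,2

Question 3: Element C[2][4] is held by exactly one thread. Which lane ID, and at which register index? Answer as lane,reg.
r=2->g=2,rb=0  c=4->t=2,b0=0
L=2*4+2=10  i=0*2+0=0

10,0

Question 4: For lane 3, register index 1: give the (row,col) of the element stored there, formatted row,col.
lane 3=>3/4=0, 3 mod 4=3
i=1  r:0+0=>0  c:2·3+1=>7

0,7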